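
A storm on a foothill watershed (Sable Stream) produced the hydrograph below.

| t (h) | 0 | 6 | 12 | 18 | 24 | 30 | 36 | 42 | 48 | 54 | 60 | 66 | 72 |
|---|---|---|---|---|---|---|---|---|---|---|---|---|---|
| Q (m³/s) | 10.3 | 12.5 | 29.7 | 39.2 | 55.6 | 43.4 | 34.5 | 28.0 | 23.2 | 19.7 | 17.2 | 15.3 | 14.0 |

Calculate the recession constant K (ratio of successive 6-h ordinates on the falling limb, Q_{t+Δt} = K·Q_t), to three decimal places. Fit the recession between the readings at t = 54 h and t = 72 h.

Using the recession-limb readings at t = 54 h and t = 72 h: Q falls from 19.7 to 14.0 m³/s over 3 intervals.
K = (Q₂/Q₁)^(1/3) = (14.0/19.7)^(1/3) = 0.892.

K ≈ 0.892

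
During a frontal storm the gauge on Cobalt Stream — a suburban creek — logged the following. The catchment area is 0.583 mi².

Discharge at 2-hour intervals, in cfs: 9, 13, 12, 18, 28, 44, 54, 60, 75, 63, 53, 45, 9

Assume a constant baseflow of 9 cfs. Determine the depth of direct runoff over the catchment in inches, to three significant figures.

d ≈ 1.95 in

Direct runoff: 0.0, 4.0, 3.0, 9.0, 19.0, 35.0, 45.0, 51.0, 66.0, 54.0, 44.0, 36.0, 0.0 cfs; ΣQ_DR = 366.0 cfs.
V = ΣQ_DR · Δt = 366.0 × 7200 s = 2.635 × 10^6 ft³.
Over A = 0.583 mi², depth = V / A = 1.95 in.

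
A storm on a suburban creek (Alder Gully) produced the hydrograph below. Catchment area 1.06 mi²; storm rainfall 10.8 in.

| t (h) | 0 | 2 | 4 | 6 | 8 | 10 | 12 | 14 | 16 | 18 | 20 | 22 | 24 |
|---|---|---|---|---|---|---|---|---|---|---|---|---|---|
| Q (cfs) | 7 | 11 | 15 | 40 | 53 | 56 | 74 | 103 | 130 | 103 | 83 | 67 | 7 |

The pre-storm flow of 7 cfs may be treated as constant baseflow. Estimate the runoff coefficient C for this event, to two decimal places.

ΣQ_DR = 658.0 cfs; V = ΣQ_DR·Δt = 4.738 × 10^6 ft³.
Runoff depth d = V / A = 1.924 in.
C = d / P = 1.924 / 10.8 = 0.18.

C ≈ 0.18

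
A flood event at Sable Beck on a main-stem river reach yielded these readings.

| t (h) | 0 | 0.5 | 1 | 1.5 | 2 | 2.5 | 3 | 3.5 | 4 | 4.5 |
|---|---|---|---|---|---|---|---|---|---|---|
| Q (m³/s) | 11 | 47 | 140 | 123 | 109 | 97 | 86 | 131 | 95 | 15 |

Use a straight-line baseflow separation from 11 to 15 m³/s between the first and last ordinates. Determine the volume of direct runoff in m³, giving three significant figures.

V ≈ 1.30 × 10^6 m³

Direct-runoff ordinates (Q − Q_b): 0.00, 35.56, 128.11, 110.67, 96.22, 83.78, 72.33, 116.89, 80.44, 0.00 m³/s.
ΣQ_DR = 724.0 m³/s.
With Δt = 0.5 h = 1800 s, V = ΣQ_DR · Δt = 724.0 × 1800 = 1.30 × 10^6 m³.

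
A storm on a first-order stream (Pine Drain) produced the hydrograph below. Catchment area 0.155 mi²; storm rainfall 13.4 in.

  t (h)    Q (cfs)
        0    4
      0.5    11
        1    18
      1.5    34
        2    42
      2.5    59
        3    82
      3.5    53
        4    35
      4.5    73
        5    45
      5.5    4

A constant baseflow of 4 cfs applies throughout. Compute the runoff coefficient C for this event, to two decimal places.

C ≈ 0.15

ΣQ_DR = 412.0 cfs; V = ΣQ_DR·Δt = 7.416 × 10^5 ft³.
Runoff depth d = V / A = 2.059 in.
C = d / P = 2.059 / 13.4 = 0.15.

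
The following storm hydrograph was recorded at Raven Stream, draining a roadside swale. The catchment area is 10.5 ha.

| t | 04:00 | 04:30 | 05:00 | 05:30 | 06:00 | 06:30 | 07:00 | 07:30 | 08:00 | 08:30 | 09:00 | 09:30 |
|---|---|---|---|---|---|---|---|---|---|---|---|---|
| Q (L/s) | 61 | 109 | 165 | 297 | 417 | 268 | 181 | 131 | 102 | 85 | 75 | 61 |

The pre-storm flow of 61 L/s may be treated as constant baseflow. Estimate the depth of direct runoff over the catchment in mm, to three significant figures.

d ≈ 20.9 mm

Direct runoff: 0.0, 48.0, 104.0, 236.0, 356.0, 207.0, 120.0, 70.0, 41.0, 24.0, 14.0, 0.0 L/s; ΣQ_DR = 1220 L/s.
V = ΣQ_DR · Δt = 1220 × 1800 s = 2.196 × 10^6 L.
Over A = 10.5 ha, depth = V / A = 20.9 mm.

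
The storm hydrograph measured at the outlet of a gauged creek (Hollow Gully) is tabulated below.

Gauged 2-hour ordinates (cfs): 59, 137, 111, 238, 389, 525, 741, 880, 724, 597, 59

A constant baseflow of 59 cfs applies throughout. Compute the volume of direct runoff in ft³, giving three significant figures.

V ≈ 2.74 × 10^7 ft³

Direct-runoff ordinates (Q − Q_b): 0.0, 78.0, 52.0, 179.0, 330.0, 466.0, 682.0, 821.0, 665.0, 538.0, 0.0 cfs.
ΣQ_DR = 3811 cfs.
With Δt = 2 h = 7200 s, V = ΣQ_DR · Δt = 3811 × 7200 = 2.74 × 10^7 ft³.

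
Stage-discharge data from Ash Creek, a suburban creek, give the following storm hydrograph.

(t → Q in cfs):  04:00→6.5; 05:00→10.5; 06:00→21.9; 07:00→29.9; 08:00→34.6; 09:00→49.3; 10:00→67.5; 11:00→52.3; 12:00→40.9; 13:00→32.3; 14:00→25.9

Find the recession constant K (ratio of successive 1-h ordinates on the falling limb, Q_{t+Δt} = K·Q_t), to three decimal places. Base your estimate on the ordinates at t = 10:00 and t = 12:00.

Using the recession-limb readings at t = 10:00 and t = 12:00: Q falls from 67.5 to 40.9 cfs over 2 intervals.
K = (Q₂/Q₁)^(1/2) = (40.9/67.5)^(1/2) = 0.778.

K ≈ 0.778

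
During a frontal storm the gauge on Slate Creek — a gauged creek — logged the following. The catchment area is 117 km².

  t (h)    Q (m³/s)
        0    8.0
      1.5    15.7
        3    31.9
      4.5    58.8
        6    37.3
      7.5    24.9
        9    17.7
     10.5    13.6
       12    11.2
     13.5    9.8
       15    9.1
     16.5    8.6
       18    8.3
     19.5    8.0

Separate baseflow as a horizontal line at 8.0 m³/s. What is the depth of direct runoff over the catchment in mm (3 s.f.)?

d ≈ 6.96 mm

Direct runoff: 0.0, 7.7, 23.9, 50.8, 29.3, 16.9, 9.7, 5.6, 3.2, 1.8, 1.1, 0.6, 0.3, 0.0 m³/s; ΣQ_DR = 150.9 m³/s.
V = ΣQ_DR · Δt = 150.9 × 5400 s = 8.149 × 10^5 m³.
Over A = 117 km², depth = V / A = 6.96 mm.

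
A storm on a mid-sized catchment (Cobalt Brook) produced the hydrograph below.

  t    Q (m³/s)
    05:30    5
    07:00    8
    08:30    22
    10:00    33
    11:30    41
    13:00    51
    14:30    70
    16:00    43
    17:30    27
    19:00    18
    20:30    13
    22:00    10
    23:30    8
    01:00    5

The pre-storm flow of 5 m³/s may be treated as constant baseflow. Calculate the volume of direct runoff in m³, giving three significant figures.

V ≈ 1.53 × 10^6 m³

Direct-runoff ordinates (Q − Q_b): 0.0, 3.0, 17.0, 28.0, 36.0, 46.0, 65.0, 38.0, 22.0, 13.0, 8.0, 5.0, 3.0, 0.0 m³/s.
ΣQ_DR = 284.0 m³/s.
With Δt = 1.5 h = 5400 s, V = ΣQ_DR · Δt = 284.0 × 5400 = 1.53 × 10^6 m³.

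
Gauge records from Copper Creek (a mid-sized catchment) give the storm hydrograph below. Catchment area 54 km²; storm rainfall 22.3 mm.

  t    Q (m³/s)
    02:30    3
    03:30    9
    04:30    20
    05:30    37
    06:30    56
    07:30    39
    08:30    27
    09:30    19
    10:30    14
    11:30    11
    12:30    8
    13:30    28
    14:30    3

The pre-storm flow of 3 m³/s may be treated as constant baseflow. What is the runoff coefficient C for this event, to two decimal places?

C ≈ 0.70

ΣQ_DR = 235.0 m³/s; V = ΣQ_DR·Δt = 8.460 × 10^5 m³.
Runoff depth d = V / A = 15.67 mm.
C = d / P = 15.67 / 22.3 = 0.70.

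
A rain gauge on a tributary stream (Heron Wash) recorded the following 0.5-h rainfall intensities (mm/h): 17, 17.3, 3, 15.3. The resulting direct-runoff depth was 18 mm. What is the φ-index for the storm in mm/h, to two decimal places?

Only the 3 blocks with intensity above φ contribute runoff: 17, 17.3, 15.3 mm/h.
Σ(I−φ)·Δt = d  ⇒  (17+17.3+15.3 − 3φ)·0.5 = 18
φ = (49.60 − 18/0.5) / 3 = 4.53 mm/h.

φ ≈ 4.53 mm/h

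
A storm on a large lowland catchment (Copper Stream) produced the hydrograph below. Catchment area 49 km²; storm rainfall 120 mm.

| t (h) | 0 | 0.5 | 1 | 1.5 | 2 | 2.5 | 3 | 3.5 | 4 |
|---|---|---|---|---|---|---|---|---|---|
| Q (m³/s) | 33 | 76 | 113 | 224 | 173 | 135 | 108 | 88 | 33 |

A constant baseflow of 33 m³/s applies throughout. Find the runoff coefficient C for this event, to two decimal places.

C ≈ 0.21

ΣQ_DR = 686.0 m³/s; V = ΣQ_DR·Δt = 1.235 × 10^6 m³.
Runoff depth d = V / A = 25.20 mm.
C = d / P = 25.20 / 120 = 0.21.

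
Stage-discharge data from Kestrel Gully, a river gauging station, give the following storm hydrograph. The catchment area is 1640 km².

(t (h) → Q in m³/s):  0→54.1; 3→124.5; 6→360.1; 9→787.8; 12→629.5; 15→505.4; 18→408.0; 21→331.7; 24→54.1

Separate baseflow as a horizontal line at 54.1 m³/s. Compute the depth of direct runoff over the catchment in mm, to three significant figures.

d ≈ 18.2 mm

Direct runoff: 0.0, 70.4, 306.0, 733.7, 575.4, 451.3, 353.9, 277.6, 0.0 m³/s; ΣQ_DR = 2768 m³/s.
V = ΣQ_DR · Δt = 2768 × 10800 s = 2.990 × 10^7 m³.
Over A = 1640 km², depth = V / A = 18.2 mm.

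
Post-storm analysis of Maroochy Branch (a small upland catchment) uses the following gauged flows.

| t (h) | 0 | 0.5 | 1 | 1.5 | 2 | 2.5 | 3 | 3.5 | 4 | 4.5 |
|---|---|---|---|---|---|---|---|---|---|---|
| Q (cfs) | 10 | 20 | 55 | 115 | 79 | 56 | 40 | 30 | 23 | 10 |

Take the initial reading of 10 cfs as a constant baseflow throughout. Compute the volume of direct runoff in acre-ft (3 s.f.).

Direct-runoff ordinates (Q − Q_b): 0.0, 10.0, 45.0, 105.0, 69.0, 46.0, 30.0, 20.0, 13.0, 0.0 cfs.
ΣQ_DR = 338.0 cfs.
With Δt = 0.5 h = 1800 s, V = ΣQ_DR · Δt = 338.0 × 1800 = 6.08 × 10^5 ft³ = 14.0 acre-ft.

V ≈ 14.0 acre-ft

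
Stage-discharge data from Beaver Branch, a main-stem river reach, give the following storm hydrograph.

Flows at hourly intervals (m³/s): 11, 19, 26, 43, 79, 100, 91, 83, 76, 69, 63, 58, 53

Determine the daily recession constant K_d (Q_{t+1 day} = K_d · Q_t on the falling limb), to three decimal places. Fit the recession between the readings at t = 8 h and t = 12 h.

Between t = 8 h and t = 12 h the flow falls from 76 to 53 m³/s over 4×1 h = 4 h.
Per-interval ratio K = (53/76)^(1/4) = 0.9138; K_d = K^(24/1) = 0.115.

K_d ≈ 0.115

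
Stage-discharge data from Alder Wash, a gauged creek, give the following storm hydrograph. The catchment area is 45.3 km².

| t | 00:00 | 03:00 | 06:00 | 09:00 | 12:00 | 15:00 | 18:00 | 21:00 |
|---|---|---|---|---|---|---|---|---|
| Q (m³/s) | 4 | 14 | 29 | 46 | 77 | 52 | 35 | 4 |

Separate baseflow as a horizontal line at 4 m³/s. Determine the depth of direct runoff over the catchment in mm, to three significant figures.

d ≈ 54.6 mm

Direct runoff: 0.0, 10.0, 25.0, 42.0, 73.0, 48.0, 31.0, 0.0 m³/s; ΣQ_DR = 229.0 m³/s.
V = ΣQ_DR · Δt = 229.0 × 10800 s = 2.473 × 10^6 m³.
Over A = 45.3 km², depth = V / A = 54.6 mm.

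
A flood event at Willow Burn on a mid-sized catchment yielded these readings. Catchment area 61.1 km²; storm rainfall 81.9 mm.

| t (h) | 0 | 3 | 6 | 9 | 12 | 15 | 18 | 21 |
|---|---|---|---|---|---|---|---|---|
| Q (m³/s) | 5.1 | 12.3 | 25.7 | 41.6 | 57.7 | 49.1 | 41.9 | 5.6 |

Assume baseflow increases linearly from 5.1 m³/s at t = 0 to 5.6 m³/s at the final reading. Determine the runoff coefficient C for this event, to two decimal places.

ΣQ_DR = 196.2 m³/s; V = ΣQ_DR·Δt = 2.119 × 10^6 m³.
Runoff depth d = V / A = 34.68 mm.
C = d / P = 34.68 / 81.9 = 0.42.

C ≈ 0.42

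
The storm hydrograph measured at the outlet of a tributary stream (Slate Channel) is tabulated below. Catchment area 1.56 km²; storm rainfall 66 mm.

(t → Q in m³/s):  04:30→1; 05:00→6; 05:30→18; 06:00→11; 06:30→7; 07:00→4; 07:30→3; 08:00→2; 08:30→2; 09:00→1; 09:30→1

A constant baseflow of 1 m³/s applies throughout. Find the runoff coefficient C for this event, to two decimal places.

C ≈ 0.79

ΣQ_DR = 45.00 m³/s; V = ΣQ_DR·Δt = 81000 m³.
Runoff depth d = V / A = 51.92 mm.
C = d / P = 51.92 / 66 = 0.79.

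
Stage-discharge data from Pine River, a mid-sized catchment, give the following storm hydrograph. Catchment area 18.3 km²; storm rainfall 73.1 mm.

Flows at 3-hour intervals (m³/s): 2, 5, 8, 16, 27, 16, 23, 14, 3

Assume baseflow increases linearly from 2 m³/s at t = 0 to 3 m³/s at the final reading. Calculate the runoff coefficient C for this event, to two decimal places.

ΣQ_DR = 91.50 m³/s; V = ΣQ_DR·Δt = 9.882 × 10^5 m³.
Runoff depth d = V / A = 54.00 mm.
C = d / P = 54.00 / 73.1 = 0.74.

C ≈ 0.74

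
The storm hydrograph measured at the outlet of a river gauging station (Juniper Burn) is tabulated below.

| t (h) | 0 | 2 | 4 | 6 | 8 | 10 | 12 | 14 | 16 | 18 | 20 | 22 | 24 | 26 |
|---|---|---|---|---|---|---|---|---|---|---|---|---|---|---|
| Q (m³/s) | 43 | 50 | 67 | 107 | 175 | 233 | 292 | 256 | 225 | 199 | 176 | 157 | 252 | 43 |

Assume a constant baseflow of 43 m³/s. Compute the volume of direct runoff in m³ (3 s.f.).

V ≈ 1.20 × 10^7 m³

Direct-runoff ordinates (Q − Q_b): 0.0, 7.0, 24.0, 64.0, 132.0, 190.0, 249.0, 213.0, 182.0, 156.0, 133.0, 114.0, 209.0, 0.0 m³/s.
ΣQ_DR = 1673 m³/s.
With Δt = 2 h = 7200 s, V = ΣQ_DR · Δt = 1673 × 7200 = 1.20 × 10^7 m³.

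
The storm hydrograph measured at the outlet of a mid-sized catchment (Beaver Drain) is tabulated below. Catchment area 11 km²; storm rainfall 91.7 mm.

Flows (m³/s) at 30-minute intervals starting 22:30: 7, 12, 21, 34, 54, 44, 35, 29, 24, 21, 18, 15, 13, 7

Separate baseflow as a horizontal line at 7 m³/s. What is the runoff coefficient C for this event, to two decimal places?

C ≈ 0.42

ΣQ_DR = 236.0 m³/s; V = ΣQ_DR·Δt = 4.248 × 10^5 m³.
Runoff depth d = V / A = 38.62 mm.
C = d / P = 38.62 / 91.7 = 0.42.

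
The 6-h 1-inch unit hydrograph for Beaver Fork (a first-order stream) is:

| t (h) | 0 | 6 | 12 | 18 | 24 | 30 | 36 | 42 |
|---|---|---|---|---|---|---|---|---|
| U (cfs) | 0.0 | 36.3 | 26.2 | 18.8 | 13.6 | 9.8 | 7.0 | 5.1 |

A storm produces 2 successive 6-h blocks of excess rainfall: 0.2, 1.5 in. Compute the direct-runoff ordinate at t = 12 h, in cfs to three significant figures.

Q ≈ 59.7 cfs

By discrete convolution, Q_j = Σ (P_i / 1 in) · U_{j−i}.
At t = 12 h (j=2): Q = (0.2/1)·26.2 + (1.5/1)·36.3 = 59.7 cfs.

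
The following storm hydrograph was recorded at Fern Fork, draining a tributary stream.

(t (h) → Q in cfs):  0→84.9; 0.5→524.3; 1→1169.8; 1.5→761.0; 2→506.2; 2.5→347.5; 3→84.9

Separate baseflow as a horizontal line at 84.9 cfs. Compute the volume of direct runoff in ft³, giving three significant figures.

V ≈ 5.19 × 10^6 ft³

Direct-runoff ordinates (Q − Q_b): 0.0, 439.4, 1084.9, 676.1, 421.3, 262.6, 0.0 cfs.
ΣQ_DR = 2884 cfs.
With Δt = 0.5 h = 1800 s, V = ΣQ_DR · Δt = 2884 × 1800 = 5.19 × 10^6 ft³.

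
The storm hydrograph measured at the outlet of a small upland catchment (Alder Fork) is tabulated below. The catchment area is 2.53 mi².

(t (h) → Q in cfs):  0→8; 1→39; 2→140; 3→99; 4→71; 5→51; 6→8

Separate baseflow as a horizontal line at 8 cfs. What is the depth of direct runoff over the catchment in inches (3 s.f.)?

Direct runoff: 0.0, 31.0, 132.0, 91.0, 63.0, 43.0, 0.0 cfs; ΣQ_DR = 360.0 cfs.
V = ΣQ_DR · Δt = 360.0 × 3600 s = 1.296 × 10^6 ft³.
Over A = 2.53 mi², depth = V / A = 0.220 in.

d ≈ 0.220 in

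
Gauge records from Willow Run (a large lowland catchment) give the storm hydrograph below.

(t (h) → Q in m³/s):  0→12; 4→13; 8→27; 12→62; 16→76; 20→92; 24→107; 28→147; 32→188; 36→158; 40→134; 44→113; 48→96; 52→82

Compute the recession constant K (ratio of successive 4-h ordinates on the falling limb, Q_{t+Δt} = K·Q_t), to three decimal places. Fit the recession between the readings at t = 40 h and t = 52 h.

K ≈ 0.849

Using the recession-limb readings at t = 40 h and t = 52 h: Q falls from 134 to 82 m³/s over 3 intervals.
K = (Q₂/Q₁)^(1/3) = (82/134)^(1/3) = 0.849.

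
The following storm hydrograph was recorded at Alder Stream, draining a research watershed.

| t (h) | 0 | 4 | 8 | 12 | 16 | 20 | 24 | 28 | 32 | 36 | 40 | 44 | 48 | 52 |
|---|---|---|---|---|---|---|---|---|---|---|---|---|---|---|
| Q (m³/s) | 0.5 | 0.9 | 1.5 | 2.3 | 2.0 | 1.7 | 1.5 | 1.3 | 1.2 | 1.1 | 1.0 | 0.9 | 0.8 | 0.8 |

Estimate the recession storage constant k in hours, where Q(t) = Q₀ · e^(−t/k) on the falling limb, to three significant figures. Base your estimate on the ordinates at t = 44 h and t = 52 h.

On the falling limb, Q drops from 0.9 to 0.8 m³/s between t = 44 h and t = 52 h (Δt = 8 h).
k = −Δt / ln(Q₂/Q₁) = −8 / ln(0.8/0.9) = 67.9 h.

k ≈ 67.9 h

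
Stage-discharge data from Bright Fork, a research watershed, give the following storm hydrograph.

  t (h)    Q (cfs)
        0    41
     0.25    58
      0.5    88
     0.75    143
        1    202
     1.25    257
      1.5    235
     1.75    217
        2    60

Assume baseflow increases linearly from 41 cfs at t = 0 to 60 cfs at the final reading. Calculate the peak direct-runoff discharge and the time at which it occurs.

Subtracting baseflow gives direct-runoff ordinates: 0.00, 14.62, 42.25, 94.88, 151.50, 204.12, 179.75, 159.38, 0.00 cfs.
The maximum is 204.12 cfs, occurring at the reading for t = 1.25 h.

Q_p = 204.12 cfs at t = 1.25 h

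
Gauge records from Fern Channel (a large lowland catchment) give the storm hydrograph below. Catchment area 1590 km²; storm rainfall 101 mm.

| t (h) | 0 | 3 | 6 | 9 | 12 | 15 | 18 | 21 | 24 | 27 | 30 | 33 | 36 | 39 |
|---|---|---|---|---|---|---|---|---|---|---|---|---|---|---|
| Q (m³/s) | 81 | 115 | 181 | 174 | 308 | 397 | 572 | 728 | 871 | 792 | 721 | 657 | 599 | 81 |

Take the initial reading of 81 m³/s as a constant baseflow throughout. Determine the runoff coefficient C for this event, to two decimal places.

ΣQ_DR = 5143 m³/s; V = ΣQ_DR·Δt = 5.554 × 10^7 m³.
Runoff depth d = V / A = 34.93 mm.
C = d / P = 34.93 / 101 = 0.35.

C ≈ 0.35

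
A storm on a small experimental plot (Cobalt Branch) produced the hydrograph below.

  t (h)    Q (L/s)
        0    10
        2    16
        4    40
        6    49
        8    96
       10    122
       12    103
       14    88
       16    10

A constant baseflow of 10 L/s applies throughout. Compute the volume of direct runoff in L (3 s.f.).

V ≈ 3.20 × 10^6 L

Direct-runoff ordinates (Q − Q_b): 0.0, 6.0, 30.0, 39.0, 86.0, 112.0, 93.0, 78.0, 0.0 L/s.
ΣQ_DR = 444.0 L/s.
With Δt = 2 h = 7200 s, V = ΣQ_DR · Δt = 444.0 × 7200 = 3.20 × 10^6 L.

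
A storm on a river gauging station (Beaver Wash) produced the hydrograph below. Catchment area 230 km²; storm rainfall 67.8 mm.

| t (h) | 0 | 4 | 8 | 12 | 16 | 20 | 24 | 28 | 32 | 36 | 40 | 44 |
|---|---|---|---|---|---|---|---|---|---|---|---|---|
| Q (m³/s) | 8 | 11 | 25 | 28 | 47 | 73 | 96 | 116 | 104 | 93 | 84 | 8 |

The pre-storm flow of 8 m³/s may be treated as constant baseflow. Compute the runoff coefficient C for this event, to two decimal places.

C ≈ 0.55

ΣQ_DR = 597.0 m³/s; V = ΣQ_DR·Δt = 8.597 × 10^6 m³.
Runoff depth d = V / A = 37.38 mm.
C = d / P = 37.38 / 67.8 = 0.55.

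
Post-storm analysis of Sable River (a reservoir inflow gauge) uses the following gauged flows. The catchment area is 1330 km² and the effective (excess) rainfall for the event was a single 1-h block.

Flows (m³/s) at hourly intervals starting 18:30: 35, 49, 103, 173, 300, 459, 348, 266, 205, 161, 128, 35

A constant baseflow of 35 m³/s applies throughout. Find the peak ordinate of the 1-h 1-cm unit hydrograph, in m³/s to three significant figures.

Direct runoff: 0.0, 14.0, 68.0, 138.0, 265.0, 424.0, 313.0, 231.0, 170.0, 126.0, 93.0, 0.0 m³/s; ΣQ_DR = 1842 m³/s, peak = 424.0 m³/s.
Runoff depth d = ΣQ_DR·Δt / A = 1842 × 3600 / (1330 km²) = 4.986 mm.
The 1-cm UH is the DRH scaled by (10 mm)/d, so U_p = 424.0 × 10/4.986 = 850 m³/s.

U_p ≈ 850 m³/s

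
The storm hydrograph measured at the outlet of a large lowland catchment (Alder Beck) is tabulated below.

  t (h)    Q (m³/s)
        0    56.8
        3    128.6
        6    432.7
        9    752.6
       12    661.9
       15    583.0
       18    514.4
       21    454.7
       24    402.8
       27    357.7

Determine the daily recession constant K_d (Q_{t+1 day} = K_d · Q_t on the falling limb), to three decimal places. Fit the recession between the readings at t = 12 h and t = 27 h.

K_d ≈ 0.374

Between t = 12 h and t = 27 h the flow falls from 661.9 to 357.7 m³/s over 5×3 h = 15 h.
Per-interval ratio K = (357.7/661.9)^(1/5) = 0.8842; K_d = K^(24/3) = 0.374.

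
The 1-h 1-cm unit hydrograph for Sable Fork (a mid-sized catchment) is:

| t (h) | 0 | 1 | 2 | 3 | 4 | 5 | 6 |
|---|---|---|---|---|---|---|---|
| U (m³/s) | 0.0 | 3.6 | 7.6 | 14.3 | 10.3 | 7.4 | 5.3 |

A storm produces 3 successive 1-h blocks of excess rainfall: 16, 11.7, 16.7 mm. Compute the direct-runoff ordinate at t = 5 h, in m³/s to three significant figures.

Q ≈ 47.8 m³/s

By discrete convolution, Q_j = Σ (P_i / 10 mm) · U_{j−i}.
At t = 5 h (j=5): Q = (16/10)·7.4 + (11.7/10)·10.3 + (16.7/10)·14.3 = 47.8 m³/s.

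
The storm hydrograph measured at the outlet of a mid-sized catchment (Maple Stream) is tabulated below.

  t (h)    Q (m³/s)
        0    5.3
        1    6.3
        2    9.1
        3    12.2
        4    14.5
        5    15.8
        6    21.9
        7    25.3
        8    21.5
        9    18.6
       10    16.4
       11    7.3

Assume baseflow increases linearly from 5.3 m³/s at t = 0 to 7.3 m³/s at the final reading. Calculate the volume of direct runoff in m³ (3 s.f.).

Direct-runoff ordinates (Q − Q_b): 0.00, 0.82, 3.44, 6.35, 8.47, 9.59, 15.51, 18.73, 14.75, 11.66, 9.28, 0.00 m³/s.
ΣQ_DR = 98.60 m³/s.
With Δt = 1 h = 3600 s, V = ΣQ_DR · Δt = 98.60 × 3600 = 3.55 × 10^5 m³.

V ≈ 3.55 × 10^5 m³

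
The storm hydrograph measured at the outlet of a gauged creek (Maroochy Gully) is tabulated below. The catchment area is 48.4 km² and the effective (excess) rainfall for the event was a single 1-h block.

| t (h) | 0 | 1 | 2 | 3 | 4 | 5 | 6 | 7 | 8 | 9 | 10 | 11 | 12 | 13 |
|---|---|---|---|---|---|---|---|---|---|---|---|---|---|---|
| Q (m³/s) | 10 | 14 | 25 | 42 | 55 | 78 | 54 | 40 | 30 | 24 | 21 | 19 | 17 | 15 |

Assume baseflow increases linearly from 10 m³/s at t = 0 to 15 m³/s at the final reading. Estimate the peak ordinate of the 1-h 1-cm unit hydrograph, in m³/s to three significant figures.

U_p ≈ 33.0 m³/s

Direct runoff: 0.00, 3.62, 14.23, 30.85, 43.46, 66.08, 41.69, 27.31, 16.92, 10.54, 7.15, 4.77, 2.38, 0.00 m³/s; ΣQ_DR = 269.0 m³/s, peak = 66.08 m³/s.
Runoff depth d = ΣQ_DR·Δt / A = 269.0 × 3600 / (48.4 km²) = 20.01 mm.
The 1-cm UH is the DRH scaled by (10 mm)/d, so U_p = 66.08 × 10/20.01 = 33.0 m³/s.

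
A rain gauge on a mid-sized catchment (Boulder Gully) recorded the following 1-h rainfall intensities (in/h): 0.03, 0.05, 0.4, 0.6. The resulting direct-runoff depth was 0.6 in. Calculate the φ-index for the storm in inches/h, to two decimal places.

Only the 2 blocks with intensity above φ contribute runoff: 0.4, 0.6 in/h.
Σ(I−φ)·Δt = d  ⇒  (0.4+0.6 − 2φ)·1 = 0.6
φ = (1.000 − 0.6/1) / 2 = 0.20 in/h.

φ ≈ 0.20 in/h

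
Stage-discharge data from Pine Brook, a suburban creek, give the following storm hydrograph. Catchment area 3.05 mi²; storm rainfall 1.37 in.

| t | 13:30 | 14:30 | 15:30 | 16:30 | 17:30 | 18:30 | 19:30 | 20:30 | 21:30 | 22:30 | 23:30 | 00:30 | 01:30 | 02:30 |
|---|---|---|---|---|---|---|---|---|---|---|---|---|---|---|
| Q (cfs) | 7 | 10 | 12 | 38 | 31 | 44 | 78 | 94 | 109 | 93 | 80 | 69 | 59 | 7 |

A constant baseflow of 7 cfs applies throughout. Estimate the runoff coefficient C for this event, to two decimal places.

ΣQ_DR = 633.0 cfs; V = ΣQ_DR·Δt = 2.279 × 10^6 ft³.
Runoff depth d = V / A = 0.3216 in.
C = d / P = 0.3216 / 1.37 = 0.23.

C ≈ 0.23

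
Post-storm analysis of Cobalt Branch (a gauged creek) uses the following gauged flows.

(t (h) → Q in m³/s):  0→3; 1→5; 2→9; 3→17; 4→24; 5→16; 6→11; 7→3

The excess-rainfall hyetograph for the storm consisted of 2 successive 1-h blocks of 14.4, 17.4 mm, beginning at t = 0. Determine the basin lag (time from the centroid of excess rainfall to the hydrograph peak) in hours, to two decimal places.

t_L ≈ 2.95 h

Centroid of excess rainfall: t_c = Σ P_i·t̄_i / ΣP_i = 1.0472 h (block centres at 0.5, 1.5 h).
Hydrograph peak occurs at t = 4 h, so basin lag t_L = 4 − 1.0472 = 2.95 h.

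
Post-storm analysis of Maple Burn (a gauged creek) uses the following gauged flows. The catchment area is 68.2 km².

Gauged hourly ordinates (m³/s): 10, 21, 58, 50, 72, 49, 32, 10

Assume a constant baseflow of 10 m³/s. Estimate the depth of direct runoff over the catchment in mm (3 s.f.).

Direct runoff: 0.0, 11.0, 48.0, 40.0, 62.0, 39.0, 22.0, 0.0 m³/s; ΣQ_DR = 222.0 m³/s.
V = ΣQ_DR · Δt = 222.0 × 3600 s = 7.992 × 10^5 m³.
Over A = 68.2 km², depth = V / A = 11.7 mm.

d ≈ 11.7 mm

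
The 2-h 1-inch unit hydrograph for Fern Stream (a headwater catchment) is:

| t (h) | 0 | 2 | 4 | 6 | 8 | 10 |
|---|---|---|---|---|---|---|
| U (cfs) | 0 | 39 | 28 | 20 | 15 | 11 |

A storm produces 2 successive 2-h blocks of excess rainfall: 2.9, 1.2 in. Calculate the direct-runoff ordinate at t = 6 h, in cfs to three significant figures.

By discrete convolution, Q_j = Σ (P_i / 1 in) · U_{j−i}.
At t = 6 h (j=3): Q = (2.9/1)·20 + (1.2/1)·28 = 91.6 cfs.

Q ≈ 91.6 cfs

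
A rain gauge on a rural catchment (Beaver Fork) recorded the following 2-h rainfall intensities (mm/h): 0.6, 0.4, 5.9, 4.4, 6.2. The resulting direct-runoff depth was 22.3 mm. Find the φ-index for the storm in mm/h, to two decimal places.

φ ≈ 1.78 mm/h

Only the 3 blocks with intensity above φ contribute runoff: 5.9, 4.4, 6.2 mm/h.
Σ(I−φ)·Δt = d  ⇒  (5.9+4.4+6.2 − 3φ)·2 = 22.3
φ = (16.50 − 22.3/2) / 3 = 1.78 mm/h.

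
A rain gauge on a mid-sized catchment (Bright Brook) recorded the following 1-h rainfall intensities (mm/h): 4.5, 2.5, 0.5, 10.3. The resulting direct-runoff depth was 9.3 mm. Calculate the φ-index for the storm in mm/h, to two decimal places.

φ ≈ 2.75 mm/h

Only the 2 blocks with intensity above φ contribute runoff: 4.5, 10.3 mm/h.
Σ(I−φ)·Δt = d  ⇒  (4.5+10.3 − 2φ)·1 = 9.3
φ = (14.80 − 9.3/1) / 2 = 2.75 mm/h.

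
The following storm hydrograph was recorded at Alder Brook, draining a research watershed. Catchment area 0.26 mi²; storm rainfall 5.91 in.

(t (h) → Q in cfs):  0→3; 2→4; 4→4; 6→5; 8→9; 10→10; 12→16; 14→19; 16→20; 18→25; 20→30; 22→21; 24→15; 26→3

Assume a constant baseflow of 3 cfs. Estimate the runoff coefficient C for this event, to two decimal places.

C ≈ 0.29

ΣQ_DR = 142.0 cfs; V = ΣQ_DR·Δt = 1.022 × 10^6 ft³.
Runoff depth d = V / A = 1.693 in.
C = d / P = 1.693 / 5.91 = 0.29.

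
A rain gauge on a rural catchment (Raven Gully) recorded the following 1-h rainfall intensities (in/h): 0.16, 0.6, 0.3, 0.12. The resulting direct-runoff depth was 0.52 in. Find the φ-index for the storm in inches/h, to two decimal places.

φ ≈ 0.19 in/h

Only the 2 blocks with intensity above φ contribute runoff: 0.6, 0.3 in/h.
Σ(I−φ)·Δt = d  ⇒  (0.6+0.3 − 2φ)·1 = 0.52
φ = (0.9000 − 0.52/1) / 2 = 0.19 in/h.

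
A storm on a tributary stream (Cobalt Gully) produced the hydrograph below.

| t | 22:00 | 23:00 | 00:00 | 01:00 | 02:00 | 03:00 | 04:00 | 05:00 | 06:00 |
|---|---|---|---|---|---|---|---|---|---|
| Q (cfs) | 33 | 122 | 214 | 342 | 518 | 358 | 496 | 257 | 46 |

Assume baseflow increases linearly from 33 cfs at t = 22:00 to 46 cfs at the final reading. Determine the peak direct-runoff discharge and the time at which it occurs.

Q_p = 478.50 cfs at t = 02:00

Subtracting baseflow gives direct-runoff ordinates: 0.00, 87.38, 177.75, 304.12, 478.50, 316.88, 453.25, 212.62, 0.00 cfs.
The maximum is 478.50 cfs, occurring at the reading for t = 02:00.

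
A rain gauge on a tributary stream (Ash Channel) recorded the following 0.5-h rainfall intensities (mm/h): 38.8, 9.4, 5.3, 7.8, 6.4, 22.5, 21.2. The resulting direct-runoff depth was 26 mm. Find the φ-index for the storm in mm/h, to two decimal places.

Only the 3 blocks with intensity above φ contribute runoff: 38.8, 22.5, 21.2 mm/h.
Σ(I−φ)·Δt = d  ⇒  (38.8+22.5+21.2 − 3φ)·0.5 = 26
φ = (82.50 − 26/0.5) / 3 = 10.17 mm/h.

φ ≈ 10.17 mm/h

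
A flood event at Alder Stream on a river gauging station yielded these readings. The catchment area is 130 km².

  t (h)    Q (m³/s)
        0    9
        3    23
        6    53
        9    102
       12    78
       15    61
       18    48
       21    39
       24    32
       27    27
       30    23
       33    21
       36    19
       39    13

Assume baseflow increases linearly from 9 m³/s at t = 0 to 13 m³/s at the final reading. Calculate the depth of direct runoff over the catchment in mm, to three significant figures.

Direct runoff: 0.00, 13.69, 43.38, 92.08, 67.77, 50.46, 37.15, 27.85, 20.54, 15.23, 10.92, 8.62, 6.31, 0.00 m³/s; ΣQ_DR = 394.0 m³/s.
V = ΣQ_DR · Δt = 394.0 × 10800 s = 4.255 × 10^6 m³.
Over A = 130 km², depth = V / A = 32.7 mm.

d ≈ 32.7 mm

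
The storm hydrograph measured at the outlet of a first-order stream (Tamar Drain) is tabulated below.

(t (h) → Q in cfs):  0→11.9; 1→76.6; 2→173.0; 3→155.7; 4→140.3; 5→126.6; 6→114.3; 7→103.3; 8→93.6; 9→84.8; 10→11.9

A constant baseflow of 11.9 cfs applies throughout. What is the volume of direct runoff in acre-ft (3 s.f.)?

V ≈ 79.4 acre-ft

Direct-runoff ordinates (Q − Q_b): 0.0, 64.7, 161.1, 143.8, 128.4, 114.7, 102.4, 91.4, 81.7, 72.9, 0.0 cfs.
ΣQ_DR = 961.1 cfs.
With Δt = 1 h = 3600 s, V = ΣQ_DR · Δt = 961.1 × 3600 = 3.46 × 10^6 ft³ = 79.4 acre-ft.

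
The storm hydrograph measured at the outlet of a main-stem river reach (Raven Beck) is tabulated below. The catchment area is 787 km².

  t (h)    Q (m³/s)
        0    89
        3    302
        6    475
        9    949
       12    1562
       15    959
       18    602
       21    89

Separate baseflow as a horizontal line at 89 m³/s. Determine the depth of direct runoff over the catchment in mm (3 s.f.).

d ≈ 59.2 mm

Direct runoff: 0.0, 213.0, 386.0, 860.0, 1473.0, 870.0, 513.0, 0.0 m³/s; ΣQ_DR = 4315 m³/s.
V = ΣQ_DR · Δt = 4315 × 10800 s = 4.660 × 10^7 m³.
Over A = 787 km², depth = V / A = 59.2 mm.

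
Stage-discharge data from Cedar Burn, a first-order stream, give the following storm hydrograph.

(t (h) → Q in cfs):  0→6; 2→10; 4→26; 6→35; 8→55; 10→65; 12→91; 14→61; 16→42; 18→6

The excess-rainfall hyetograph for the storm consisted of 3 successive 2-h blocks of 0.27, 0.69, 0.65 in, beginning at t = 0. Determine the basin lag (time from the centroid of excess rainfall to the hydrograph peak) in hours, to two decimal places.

t_L ≈ 8.53 h

Centroid of excess rainfall: t_c = Σ P_i·t̄_i / ΣP_i = 3.4720 h (block centres at 1, 3, 5 h).
Hydrograph peak occurs at t = 12 h, so basin lag t_L = 12 − 3.4720 = 8.53 h.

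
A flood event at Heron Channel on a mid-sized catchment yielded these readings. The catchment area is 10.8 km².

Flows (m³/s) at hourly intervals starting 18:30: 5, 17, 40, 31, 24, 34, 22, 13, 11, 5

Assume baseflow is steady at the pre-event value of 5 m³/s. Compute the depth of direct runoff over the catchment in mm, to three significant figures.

Direct runoff: 0.0, 12.0, 35.0, 26.0, 19.0, 29.0, 17.0, 8.0, 6.0, 0.0 m³/s; ΣQ_DR = 152.0 m³/s.
V = ΣQ_DR · Δt = 152.0 × 3600 s = 5.472 × 10^5 m³.
Over A = 10.8 km², depth = V / A = 50.7 mm.

d ≈ 50.7 mm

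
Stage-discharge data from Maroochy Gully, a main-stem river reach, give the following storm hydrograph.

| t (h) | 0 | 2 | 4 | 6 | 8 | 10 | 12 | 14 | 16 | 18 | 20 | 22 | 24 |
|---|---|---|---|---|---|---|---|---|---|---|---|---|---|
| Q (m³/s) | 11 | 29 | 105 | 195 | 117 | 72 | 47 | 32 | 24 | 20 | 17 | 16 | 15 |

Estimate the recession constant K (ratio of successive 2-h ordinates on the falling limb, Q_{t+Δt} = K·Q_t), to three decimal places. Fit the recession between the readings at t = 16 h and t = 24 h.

Using the recession-limb readings at t = 16 h and t = 24 h: Q falls from 24 to 15 m³/s over 4 intervals.
K = (Q₂/Q₁)^(1/4) = (15/24)^(1/4) = 0.889.

K ≈ 0.889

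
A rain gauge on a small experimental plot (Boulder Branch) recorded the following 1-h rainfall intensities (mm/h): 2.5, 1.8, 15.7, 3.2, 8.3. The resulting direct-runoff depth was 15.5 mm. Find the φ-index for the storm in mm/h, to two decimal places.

φ ≈ 4.25 mm/h

Only the 2 blocks with intensity above φ contribute runoff: 15.7, 8.3 mm/h.
Σ(I−φ)·Δt = d  ⇒  (15.7+8.3 − 2φ)·1 = 15.5
φ = (24.00 − 15.5/1) / 2 = 4.25 mm/h.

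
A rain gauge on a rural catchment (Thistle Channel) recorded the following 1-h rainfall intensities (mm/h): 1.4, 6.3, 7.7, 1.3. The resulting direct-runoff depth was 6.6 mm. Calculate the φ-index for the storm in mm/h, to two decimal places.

Only the 2 blocks with intensity above φ contribute runoff: 6.3, 7.7 mm/h.
Σ(I−φ)·Δt = d  ⇒  (6.3+7.7 − 2φ)·1 = 6.6
φ = (14.00 − 6.6/1) / 2 = 3.70 mm/h.

φ ≈ 3.70 mm/h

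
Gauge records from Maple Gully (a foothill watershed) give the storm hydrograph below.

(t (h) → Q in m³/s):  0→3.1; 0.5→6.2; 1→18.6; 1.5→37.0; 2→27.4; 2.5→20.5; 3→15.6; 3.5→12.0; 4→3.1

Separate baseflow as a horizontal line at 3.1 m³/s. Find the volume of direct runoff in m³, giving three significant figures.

Direct-runoff ordinates (Q − Q_b): 0.0, 3.1, 15.5, 33.9, 24.3, 17.4, 12.5, 8.9, 0.0 m³/s.
ΣQ_DR = 115.6 m³/s.
With Δt = 0.5 h = 1800 s, V = ΣQ_DR · Δt = 115.6 × 1800 = 2.08 × 10^5 m³.

V ≈ 2.08 × 10^5 m³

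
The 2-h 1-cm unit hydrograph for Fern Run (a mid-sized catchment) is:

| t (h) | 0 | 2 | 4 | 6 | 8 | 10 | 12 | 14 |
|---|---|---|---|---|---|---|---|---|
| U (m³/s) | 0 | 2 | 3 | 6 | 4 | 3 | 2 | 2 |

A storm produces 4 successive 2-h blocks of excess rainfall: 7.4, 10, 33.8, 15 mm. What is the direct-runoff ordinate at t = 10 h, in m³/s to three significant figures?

By discrete convolution, Q_j = Σ (P_i / 10 mm) · U_{j−i}.
At t = 10 h (j=5): Q = (7.4/10)·3 + (10/10)·4 + (33.8/10)·6 + (15/10)·3 = 31.0 m³/s.

Q ≈ 31.0 m³/s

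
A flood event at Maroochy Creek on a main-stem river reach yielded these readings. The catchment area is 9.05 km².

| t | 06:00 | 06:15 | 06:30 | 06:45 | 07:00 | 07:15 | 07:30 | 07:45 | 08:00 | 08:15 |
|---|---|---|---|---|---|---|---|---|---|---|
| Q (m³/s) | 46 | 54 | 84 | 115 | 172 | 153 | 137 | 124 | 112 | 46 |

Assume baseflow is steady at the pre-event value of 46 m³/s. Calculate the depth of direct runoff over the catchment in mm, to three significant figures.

d ≈ 58.0 mm

Direct runoff: 0.0, 8.0, 38.0, 69.0, 126.0, 107.0, 91.0, 78.0, 66.0, 0.0 m³/s; ΣQ_DR = 583.0 m³/s.
V = ΣQ_DR · Δt = 583.0 × 900 s = 5.247 × 10^5 m³.
Over A = 9.05 km², depth = V / A = 58.0 mm.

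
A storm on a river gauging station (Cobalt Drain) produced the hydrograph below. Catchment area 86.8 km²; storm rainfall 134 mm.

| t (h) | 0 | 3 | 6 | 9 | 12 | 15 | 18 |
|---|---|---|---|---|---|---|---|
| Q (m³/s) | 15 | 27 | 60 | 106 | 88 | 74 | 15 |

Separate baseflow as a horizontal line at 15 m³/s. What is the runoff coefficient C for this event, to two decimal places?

ΣQ_DR = 280.0 m³/s; V = ΣQ_DR·Δt = 3.024 × 10^6 m³.
Runoff depth d = V / A = 34.84 mm.
C = d / P = 34.84 / 134 = 0.26.

C ≈ 0.26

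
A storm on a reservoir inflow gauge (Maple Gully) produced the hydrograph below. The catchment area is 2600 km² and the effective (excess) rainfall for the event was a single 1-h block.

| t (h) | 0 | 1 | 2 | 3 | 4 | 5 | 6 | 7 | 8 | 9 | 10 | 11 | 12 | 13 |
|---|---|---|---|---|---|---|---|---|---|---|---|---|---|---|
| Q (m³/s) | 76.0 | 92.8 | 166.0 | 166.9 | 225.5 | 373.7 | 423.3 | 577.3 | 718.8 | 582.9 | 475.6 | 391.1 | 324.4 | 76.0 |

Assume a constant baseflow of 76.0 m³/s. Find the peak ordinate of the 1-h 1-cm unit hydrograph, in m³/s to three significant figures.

U_p ≈ 1290 m³/s

Direct runoff: 0.0, 16.8, 90.0, 90.9, 149.5, 297.7, 347.3, 501.3, 642.8, 506.9, 399.6, 315.1, 248.4, 0.0 m³/s; ΣQ_DR = 3606 m³/s, peak = 642.8 m³/s.
Runoff depth d = ΣQ_DR·Δt / A = 3606 × 3600 / (2600 km²) = 4.993 mm.
The 1-cm UH is the DRH scaled by (10 mm)/d, so U_p = 642.8 × 10/4.993 = 1290 m³/s.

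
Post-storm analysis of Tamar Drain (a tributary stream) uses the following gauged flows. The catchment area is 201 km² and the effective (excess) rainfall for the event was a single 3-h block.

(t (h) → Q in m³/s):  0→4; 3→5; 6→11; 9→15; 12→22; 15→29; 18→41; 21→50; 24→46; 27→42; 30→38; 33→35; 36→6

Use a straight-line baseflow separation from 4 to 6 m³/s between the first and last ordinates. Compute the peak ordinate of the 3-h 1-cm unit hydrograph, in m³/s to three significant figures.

U_p ≈ 29.9 m³/s

Direct runoff: 0.00, 0.83, 6.67, 10.50, 17.33, 24.17, 36.00, 44.83, 40.67, 36.50, 32.33, 29.17, 0.00 m³/s; ΣQ_DR = 279.0 m³/s, peak = 44.83 m³/s.
Runoff depth d = ΣQ_DR·Δt / A = 279.0 × 10800 / (201 km²) = 14.99 mm.
The 1-cm UH is the DRH scaled by (10 mm)/d, so U_p = 44.83 × 10/14.99 = 29.9 m³/s.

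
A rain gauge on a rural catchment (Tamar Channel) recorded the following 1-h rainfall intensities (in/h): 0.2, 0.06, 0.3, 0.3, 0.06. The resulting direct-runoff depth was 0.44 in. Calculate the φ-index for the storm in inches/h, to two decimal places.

Only the 3 blocks with intensity above φ contribute runoff: 0.2, 0.3, 0.3 in/h.
Σ(I−φ)·Δt = d  ⇒  (0.2+0.3+0.3 − 3φ)·1 = 0.44
φ = (0.8000 − 0.44/1) / 3 = 0.12 in/h.

φ ≈ 0.12 in/h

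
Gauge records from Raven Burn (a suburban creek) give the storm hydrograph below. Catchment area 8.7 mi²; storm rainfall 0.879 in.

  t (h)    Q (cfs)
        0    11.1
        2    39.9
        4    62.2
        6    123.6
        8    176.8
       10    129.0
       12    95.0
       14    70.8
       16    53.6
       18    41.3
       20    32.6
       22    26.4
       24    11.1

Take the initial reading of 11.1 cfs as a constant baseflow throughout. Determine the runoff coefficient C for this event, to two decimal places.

C ≈ 0.30

ΣQ_DR = 729.1 cfs; V = ΣQ_DR·Δt = 5.250 × 10^6 ft³.
Runoff depth d = V / A = 0.2597 in.
C = d / P = 0.2597 / 0.879 = 0.30.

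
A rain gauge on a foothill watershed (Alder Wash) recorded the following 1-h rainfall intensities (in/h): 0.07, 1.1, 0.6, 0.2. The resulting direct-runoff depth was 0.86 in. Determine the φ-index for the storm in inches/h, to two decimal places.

φ ≈ 0.42 in/h

Only the 2 blocks with intensity above φ contribute runoff: 1.1, 0.6 in/h.
Σ(I−φ)·Δt = d  ⇒  (1.1+0.6 − 2φ)·1 = 0.86
φ = (1.700 − 0.86/1) / 2 = 0.42 in/h.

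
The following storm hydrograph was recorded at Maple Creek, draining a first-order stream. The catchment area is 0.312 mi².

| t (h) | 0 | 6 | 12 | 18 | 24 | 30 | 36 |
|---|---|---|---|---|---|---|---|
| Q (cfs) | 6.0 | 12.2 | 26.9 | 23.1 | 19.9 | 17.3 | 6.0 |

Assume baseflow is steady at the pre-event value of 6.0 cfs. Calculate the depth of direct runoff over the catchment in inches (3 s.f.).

d ≈ 2.07 in

Direct runoff: 0.0, 6.2, 20.9, 17.1, 13.9, 11.3, 0.0 cfs; ΣQ_DR = 69.40 cfs.
V = ΣQ_DR · Δt = 69.40 × 21600 s = 1.499 × 10^6 ft³.
Over A = 0.312 mi², depth = V / A = 2.07 in.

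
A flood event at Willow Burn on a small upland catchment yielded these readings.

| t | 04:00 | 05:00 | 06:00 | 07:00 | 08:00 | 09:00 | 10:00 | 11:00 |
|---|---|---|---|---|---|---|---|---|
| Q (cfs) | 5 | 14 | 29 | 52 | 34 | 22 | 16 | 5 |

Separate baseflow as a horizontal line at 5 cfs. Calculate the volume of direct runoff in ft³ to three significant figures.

Direct-runoff ordinates (Q − Q_b): 0.0, 9.0, 24.0, 47.0, 29.0, 17.0, 11.0, 0.0 cfs.
ΣQ_DR = 137.0 cfs.
With Δt = 1 h = 3600 s, V = ΣQ_DR · Δt = 137.0 × 3600 = 4.93 × 10^5 ft³.

V ≈ 4.93 × 10^5 ft³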